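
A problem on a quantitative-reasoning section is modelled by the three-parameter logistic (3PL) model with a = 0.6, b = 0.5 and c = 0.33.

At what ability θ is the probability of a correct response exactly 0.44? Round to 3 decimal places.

-2.212

P(θ) = c + (1 − c) · 1 / (1 + exp(−a(θ − b)))
Remove guessing floor: (0.44 − 0.33)/(1 − 0.33) = 0.1642
logit = ln(0.1642/0.8358) = -1.6275
θ = b + logit/(a) = 0.5 + (-1.6275)/0.6000 = -2.2124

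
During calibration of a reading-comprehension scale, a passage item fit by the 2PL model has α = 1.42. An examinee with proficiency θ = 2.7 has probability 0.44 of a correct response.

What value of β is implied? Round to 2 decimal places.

P(θ) = 1 / (1 + exp(−α(θ − β)))
logit(0.44) = ln(0.44/0.56) = -0.2412
β = θ − logit/(α) = 2.7 − (-0.2412)/1.4200 = 2.8698

2.87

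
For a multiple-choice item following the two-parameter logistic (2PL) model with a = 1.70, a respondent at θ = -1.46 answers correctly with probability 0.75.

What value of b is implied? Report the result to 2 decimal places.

P(θ) = 1 / (1 + exp(−a(θ − b)))
logit(0.75) = ln(0.75/0.25) = 1.0986
b = θ − logit/(a) = -1.46 − 1.0986/1.7000 = -2.1062

-2.11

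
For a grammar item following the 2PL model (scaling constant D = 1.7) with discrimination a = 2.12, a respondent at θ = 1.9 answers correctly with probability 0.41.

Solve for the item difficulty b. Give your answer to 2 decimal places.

P(θ) = 1 / (1 + exp(−D·a(θ − b)))
logit(0.41) = ln(0.41/0.59) = -0.3640
b = θ − logit/(1.7·a) = 1.9 − (-0.3640)/3.6040 = 2.0010

2.00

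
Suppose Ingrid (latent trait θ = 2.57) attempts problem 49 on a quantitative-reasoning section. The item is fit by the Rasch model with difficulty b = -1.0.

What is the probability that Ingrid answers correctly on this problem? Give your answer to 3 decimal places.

0.973

P(θ) = 1 / (1 + exp(−(θ − b)))
Exponent: (2.57 − (-1.0)) = 3.5700
1/(1 + e^{-3.5700}) = 0.9726
P = 0.9726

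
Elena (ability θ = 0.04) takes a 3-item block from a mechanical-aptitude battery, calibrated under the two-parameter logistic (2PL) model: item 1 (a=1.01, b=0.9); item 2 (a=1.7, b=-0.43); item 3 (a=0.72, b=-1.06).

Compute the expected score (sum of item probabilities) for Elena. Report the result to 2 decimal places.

P(θ) = 1 / (1 + exp(−a(θ − b)))
P_1 = 1/(1+e^{0.8686}) = 0.2955
P_2 = 1/(1+e^{-0.7990}) = 0.6898
P_3 = 1/(1+e^{-0.7920}) = 0.6883
E[score] = 0.2955 + 0.6898 + 0.6883 = 1.6736

1.67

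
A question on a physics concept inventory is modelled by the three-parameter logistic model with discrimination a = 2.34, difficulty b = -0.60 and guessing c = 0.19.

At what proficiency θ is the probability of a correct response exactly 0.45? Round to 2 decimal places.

-0.92

P(θ) = c + (1 − c) · 1 / (1 + exp(−a(θ − b)))
Remove guessing floor: (0.45 − 0.19)/(1 − 0.19) = 0.3210
logit = ln(0.3210/0.6790) = -0.7492
θ = b + logit/(a) = -0.60 + (-0.7492)/2.3400 = -0.9202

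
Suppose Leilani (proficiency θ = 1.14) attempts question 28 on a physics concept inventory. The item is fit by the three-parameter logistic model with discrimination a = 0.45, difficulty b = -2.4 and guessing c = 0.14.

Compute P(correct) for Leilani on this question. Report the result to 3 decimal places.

P(θ) = c + (1 − c) · 1 / (1 + exp(−a(θ − b)))
Exponent: 0.45 × (1.14 − (-2.4)) = 1.5930
1/(1 + e^{-1.5930}) = 0.8310
P = 0.14 + 0.86 × 0.8310 = 0.8547

0.855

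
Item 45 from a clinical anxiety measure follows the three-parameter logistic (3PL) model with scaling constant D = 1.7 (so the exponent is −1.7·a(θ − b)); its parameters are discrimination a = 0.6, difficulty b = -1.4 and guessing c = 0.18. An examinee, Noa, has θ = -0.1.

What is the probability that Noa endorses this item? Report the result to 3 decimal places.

P(θ) = c + (1 − c) · 1 / (1 + exp(−D·a(θ − b)))
Exponent: 1.7 × 0.6 × (-0.1 − (-1.4)) = 1.3260
1/(1 + e^{-1.3260}) = 0.7902
P = 0.18 + 0.82 × 0.7902 = 0.8279

0.828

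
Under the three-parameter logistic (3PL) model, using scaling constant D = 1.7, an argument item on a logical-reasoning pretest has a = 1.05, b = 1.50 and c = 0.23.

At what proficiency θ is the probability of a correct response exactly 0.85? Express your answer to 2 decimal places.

P(θ) = c + (1 − c) · 1 / (1 + exp(−D·a(θ − b)))
Remove guessing floor: (0.85 − 0.23)/(1 − 0.23) = 0.8052
logit = ln(0.8052/0.1948) = 1.4191
θ = b + logit/(1.7·a) = 1.50 + 1.4191/1.7850 = 2.2950

2.30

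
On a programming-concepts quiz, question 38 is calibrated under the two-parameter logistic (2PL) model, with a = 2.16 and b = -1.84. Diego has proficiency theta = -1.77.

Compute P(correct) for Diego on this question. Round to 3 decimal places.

0.538

P(theta) = 1 / (1 + exp(−a(theta − b)))
Exponent: 2.16 × (-1.77 − (-1.84)) = 0.1512
1/(1 + e^{-0.1512}) = 0.5377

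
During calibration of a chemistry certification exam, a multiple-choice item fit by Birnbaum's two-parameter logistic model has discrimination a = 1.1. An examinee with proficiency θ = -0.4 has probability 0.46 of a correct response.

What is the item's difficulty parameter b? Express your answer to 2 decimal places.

-0.25

P(θ) = 1 / (1 + exp(−a(θ − b)))
logit(0.46) = ln(0.46/0.54) = -0.1603
b = θ − logit/(a) = -0.4 − (-0.1603)/1.1000 = -0.2542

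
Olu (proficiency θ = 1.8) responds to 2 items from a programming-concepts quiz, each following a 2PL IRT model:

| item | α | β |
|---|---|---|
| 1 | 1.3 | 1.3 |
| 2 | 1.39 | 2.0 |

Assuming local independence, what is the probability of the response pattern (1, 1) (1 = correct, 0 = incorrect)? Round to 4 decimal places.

P(θ) = 1 / (1 + exp(−α(θ − β)))
P_1 = 1/(1+e^{-0.6500}) = 0.6570
P_2 = 1/(1+e^{0.2780}) = 0.4309
L = P_1 × P_2 = 0.6570 × 0.4309 = 0.28313

0.2831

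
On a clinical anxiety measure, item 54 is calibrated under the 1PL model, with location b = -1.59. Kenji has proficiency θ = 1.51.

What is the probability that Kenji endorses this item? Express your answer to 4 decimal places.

0.9569

P(θ) = 1 / (1 + exp(−(θ − b)))
Exponent: (1.51 − (-1.59)) = 3.1000
1/(1 + e^{-3.1000}) = 0.9569
P = 0.9569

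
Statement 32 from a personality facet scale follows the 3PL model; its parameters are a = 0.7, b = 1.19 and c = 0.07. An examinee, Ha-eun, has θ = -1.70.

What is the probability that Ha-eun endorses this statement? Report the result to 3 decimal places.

0.179

P(θ) = c + (1 − c) · 1 / (1 + exp(−a(θ − b)))
Exponent: 0.7 × (-1.70 − 1.19) = -2.0230
1/(1 + e^{2.0230}) = 0.1168
P = 0.07 + 0.93 × 0.1168 = 0.1786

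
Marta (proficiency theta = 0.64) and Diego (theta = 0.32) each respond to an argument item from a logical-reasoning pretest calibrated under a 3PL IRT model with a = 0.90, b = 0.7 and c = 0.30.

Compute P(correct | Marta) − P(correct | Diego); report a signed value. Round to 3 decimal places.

P(theta) = c + (1 − c) · 1 / (1 + exp(−a(theta − b)))
P(Marta) = 0.6406  [exponent -0.0540]
P(Diego) = 0.5907  [exponent -0.3420]
Difference = 0.6406 − 0.5907 = 0.0498

0.050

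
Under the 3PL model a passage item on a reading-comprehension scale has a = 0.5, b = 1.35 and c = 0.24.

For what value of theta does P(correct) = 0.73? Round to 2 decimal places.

2.54

P(theta) = c + (1 − c) · 1 / (1 + exp(−a(theta − b)))
Remove guessing floor: (0.73 − 0.24)/(1 − 0.24) = 0.6447
logit = ln(0.6447/0.3553) = 0.5960
theta = b + logit/(a) = 1.35 + 0.5960/0.5000 = 2.5420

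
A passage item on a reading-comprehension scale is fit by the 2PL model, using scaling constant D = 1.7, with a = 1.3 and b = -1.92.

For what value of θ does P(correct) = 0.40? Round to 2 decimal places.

-2.10

P(θ) = 1 / (1 + exp(−D·a(θ − b)))
logit = ln(0.4000/0.6000) = -0.4055
θ = b + logit/(1.7·a) = -1.92 + (-0.4055)/2.2100 = -2.1035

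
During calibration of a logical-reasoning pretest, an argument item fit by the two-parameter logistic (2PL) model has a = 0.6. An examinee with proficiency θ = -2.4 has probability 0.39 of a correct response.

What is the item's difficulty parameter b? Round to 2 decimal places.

P(θ) = 1 / (1 + exp(−a(θ − b)))
logit(0.39) = ln(0.39/0.61) = -0.4473
b = θ − logit/(a) = -2.4 − (-0.4473)/0.6000 = -1.6545

-1.65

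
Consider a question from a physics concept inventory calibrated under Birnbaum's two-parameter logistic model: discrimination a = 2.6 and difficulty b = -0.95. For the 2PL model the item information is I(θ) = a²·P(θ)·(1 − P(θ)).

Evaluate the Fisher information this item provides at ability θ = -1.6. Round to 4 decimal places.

P = 1/(1+e^{1.6900}) = 0.1558
P(1−P) = 0.1558 × 0.8442 = 0.1315
I = a² × P(1−P) = 2.6² × 0.1315 = 0.88901

0.8890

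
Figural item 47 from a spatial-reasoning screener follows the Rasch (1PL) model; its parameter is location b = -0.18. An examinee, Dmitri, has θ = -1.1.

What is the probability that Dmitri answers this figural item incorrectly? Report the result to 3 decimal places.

P(θ) = 1 / (1 + exp(−(θ − b)))
Exponent: (-1.1 − (-0.18)) = -0.9200
1/(1 + e^{0.9200}) = 0.2850
P = 0.2850
P(incorrect) = 1 − 0.2850 = 0.7150

0.715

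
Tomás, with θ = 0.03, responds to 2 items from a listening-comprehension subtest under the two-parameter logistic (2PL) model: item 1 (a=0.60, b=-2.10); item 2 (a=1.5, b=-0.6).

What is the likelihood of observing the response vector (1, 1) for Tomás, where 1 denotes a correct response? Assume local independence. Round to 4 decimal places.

0.5632

P(θ) = 1 / (1 + exp(−a(θ − b)))
P_1 = 1/(1+e^{-1.2780}) = 0.7821
P_2 = 1/(1+e^{-0.9450}) = 0.7201
L = P_1 × P_2 = 0.7821 × 0.7201 = 0.56320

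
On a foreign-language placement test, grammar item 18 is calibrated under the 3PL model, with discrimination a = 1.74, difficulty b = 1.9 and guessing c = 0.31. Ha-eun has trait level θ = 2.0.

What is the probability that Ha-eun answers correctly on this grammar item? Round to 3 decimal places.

P(θ) = c + (1 − c) · 1 / (1 + exp(−a(θ − b)))
Exponent: 1.74 × (2.0 − 1.9) = 0.1740
1/(1 + e^{-0.1740}) = 0.5434
P = 0.31 + 0.69 × 0.5434 = 0.6849

0.685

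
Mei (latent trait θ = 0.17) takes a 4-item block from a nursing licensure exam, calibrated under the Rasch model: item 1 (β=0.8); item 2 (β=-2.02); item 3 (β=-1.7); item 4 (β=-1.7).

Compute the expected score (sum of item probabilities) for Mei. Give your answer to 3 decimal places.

P(θ) = 1 / (1 + exp(−(θ − β)))
P_1 = 1/(1+e^{0.6300}) = 0.3475
P_2 = 1/(1+e^{-2.1900}) = 0.8993
P_3 = 1/(1+e^{-1.8700}) = 0.8665
P_4 = 1/(1+e^{-1.8700}) = 0.8665
E[score] = 0.3475 + 0.8993 + 0.8665 + 0.8665 = 2.9798

2.980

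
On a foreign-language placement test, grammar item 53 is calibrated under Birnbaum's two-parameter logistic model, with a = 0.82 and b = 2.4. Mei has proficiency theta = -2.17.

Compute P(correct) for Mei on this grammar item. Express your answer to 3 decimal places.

0.023

P(theta) = 1 / (1 + exp(−a(theta − b)))
Exponent: 0.82 × (-2.17 − 2.4) = -3.7474
1/(1 + e^{3.7474}) = 0.0230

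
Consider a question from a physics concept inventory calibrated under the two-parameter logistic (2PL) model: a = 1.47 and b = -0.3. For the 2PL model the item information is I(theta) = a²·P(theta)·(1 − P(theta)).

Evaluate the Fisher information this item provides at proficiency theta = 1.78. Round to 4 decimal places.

P = 1/(1+e^{-3.0576}) = 0.9551
P(1−P) = 0.9551 × 0.0449 = 0.0429
I = a² × P(1−P) = 1.47² × 0.0429 = 0.09265

0.0926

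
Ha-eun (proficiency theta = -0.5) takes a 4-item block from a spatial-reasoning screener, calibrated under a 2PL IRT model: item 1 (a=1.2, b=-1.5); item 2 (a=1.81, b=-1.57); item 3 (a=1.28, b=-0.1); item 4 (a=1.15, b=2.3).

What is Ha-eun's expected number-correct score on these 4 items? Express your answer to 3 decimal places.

P(theta) = 1 / (1 + exp(−a(theta − b)))
P_1 = 1/(1+e^{-1.2000}) = 0.7685
P_2 = 1/(1+e^{-1.9367}) = 0.8740
P_3 = 1/(1+e^{0.5120}) = 0.3747
P_4 = 1/(1+e^{3.2200}) = 0.0384
E[score] = 0.7685 + 0.8740 + 0.3747 + 0.0384 = 2.0557

2.056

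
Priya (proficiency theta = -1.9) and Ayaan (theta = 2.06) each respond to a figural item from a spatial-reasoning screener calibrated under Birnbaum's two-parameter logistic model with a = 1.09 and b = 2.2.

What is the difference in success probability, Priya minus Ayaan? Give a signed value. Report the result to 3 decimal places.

P(theta) = 1 / (1 + exp(−a(theta − b)))
P(Priya) = 0.0113  [exponent -4.4690]
P(Ayaan) = 0.4619  [exponent -0.1526]
Difference = 0.0113 − 0.4619 = -0.4506

-0.451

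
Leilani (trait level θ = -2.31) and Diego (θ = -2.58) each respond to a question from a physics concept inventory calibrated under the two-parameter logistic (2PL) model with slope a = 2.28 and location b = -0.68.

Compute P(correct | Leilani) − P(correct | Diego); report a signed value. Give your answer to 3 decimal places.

P(θ) = 1 / (1 + exp(−a(θ − b)))
P(Leilani) = 0.0237  [exponent -3.7164]
P(Diego) = 0.0130  [exponent -4.3320]
Difference = 0.0237 − 0.0130 = 0.0108

0.011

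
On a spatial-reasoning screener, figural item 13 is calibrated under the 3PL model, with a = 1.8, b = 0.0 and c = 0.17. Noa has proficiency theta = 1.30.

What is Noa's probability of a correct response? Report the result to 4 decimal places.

P(theta) = c + (1 − c) · 1 / (1 + exp(−a(theta − b)))
Exponent: 1.8 × (1.30 − 0.0) = 2.3400
1/(1 + e^{-2.3400}) = 0.9121
P = 0.17 + 0.83 × 0.9121 = 0.9271

0.9271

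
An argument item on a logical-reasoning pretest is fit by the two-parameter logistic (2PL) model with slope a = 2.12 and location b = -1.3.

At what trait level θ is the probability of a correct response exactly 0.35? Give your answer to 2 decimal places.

P(θ) = 1 / (1 + exp(−a(θ − b)))
logit = ln(0.3500/0.6500) = -0.6190
θ = b + logit/(a) = -1.3 + (-0.6190)/2.1200 = -1.5920

-1.59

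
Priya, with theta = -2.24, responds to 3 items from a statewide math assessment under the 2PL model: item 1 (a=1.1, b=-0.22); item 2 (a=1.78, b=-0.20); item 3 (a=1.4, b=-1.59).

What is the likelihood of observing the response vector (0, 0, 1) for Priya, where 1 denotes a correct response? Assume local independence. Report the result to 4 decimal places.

P(theta) = 1 / (1 + exp(−a(theta − b)))
P_1 = 1/(1+e^{2.2220}) = 0.0978
P_2 = 1/(1+e^{3.6312}) = 0.0258
P_3 = 1/(1+e^{0.9100}) = 0.2870
L = (1−P_1) × (1−P_2) × P_3 = 0.9022 × 0.9742 × 0.2870 = 0.25225

0.2523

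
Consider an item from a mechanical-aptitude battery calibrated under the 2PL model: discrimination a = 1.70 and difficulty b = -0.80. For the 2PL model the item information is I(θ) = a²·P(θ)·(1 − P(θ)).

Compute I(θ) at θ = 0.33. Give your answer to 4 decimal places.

P = 1/(1+e^{-1.9210}) = 0.8722
P(1−P) = 0.8722 × 0.1278 = 0.1114
I = a² × P(1−P) = 1.70² × 0.1114 = 0.32203

0.3220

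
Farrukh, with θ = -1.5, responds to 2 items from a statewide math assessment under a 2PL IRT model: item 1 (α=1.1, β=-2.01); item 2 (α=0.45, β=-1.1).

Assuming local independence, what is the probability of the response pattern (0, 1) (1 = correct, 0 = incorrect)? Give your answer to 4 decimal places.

P(θ) = 1 / (1 + exp(−α(θ − β)))
P_1 = 1/(1+e^{-0.5610}) = 0.6367
P_2 = 1/(1+e^{0.1800}) = 0.4551
L = (1−P_1) × P_2 = 0.3633 × 0.4551 = 0.16535

0.1654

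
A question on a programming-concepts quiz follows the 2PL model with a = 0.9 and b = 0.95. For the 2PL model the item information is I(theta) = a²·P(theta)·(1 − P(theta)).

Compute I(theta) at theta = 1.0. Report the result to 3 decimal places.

0.202

P = 1/(1+e^{-0.0450}) = 0.5112
P(1−P) = 0.5112 × 0.4888 = 0.2499
I = a² × P(1−P) = 0.9² × 0.2499 = 0.20240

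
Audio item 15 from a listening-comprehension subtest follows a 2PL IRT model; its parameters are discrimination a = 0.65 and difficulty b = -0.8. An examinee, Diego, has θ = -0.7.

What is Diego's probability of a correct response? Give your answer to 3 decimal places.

P(θ) = 1 / (1 + exp(−a(θ − b)))
Exponent: 0.65 × (-0.7 − (-0.8)) = 0.0650
1/(1 + e^{-0.0650}) = 0.5162

0.516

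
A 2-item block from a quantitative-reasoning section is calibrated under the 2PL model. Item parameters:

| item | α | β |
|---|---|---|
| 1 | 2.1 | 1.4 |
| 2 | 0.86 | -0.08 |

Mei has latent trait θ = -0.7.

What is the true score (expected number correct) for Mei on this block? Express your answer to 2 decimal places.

P(θ) = 1 / (1 + exp(−α(θ − β)))
P_1 = 1/(1+e^{4.4100}) = 0.0120
P_2 = 1/(1+e^{0.5332}) = 0.3698
E[score] = 0.0120 + 0.3698 = 0.3818

0.38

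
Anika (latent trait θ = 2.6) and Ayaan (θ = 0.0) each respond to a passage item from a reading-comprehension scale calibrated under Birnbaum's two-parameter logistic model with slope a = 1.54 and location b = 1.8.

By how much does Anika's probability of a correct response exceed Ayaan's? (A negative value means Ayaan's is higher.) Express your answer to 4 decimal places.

P(θ) = 1 / (1 + exp(−a(θ − b)))
P(Anika) = 0.7742  [exponent 1.2320]
P(Ayaan) = 0.0589  [exponent -2.7720]
Difference = 0.7742 − 0.0589 = 0.7153

0.7153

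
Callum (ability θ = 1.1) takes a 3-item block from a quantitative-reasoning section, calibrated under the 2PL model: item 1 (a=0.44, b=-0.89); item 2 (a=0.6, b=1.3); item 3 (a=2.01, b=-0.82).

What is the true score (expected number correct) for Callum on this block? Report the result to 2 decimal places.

P(θ) = 1 / (1 + exp(−a(θ − b)))
P_1 = 1/(1+e^{-0.8756}) = 0.7059
P_2 = 1/(1+e^{0.1200}) = 0.4700
P_3 = 1/(1+e^{-3.8592}) = 0.9794
E[score] = 0.7059 + 0.4700 + 0.9794 = 2.1553

2.16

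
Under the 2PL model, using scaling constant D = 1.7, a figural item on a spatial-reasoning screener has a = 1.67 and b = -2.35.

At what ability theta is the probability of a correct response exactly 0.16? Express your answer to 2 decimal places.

-2.93

P(theta) = 1 / (1 + exp(−D·a(theta − b)))
logit = ln(0.1600/0.8400) = -1.6582
theta = b + logit/(1.7·a) = -2.35 + (-1.6582)/2.8390 = -2.9341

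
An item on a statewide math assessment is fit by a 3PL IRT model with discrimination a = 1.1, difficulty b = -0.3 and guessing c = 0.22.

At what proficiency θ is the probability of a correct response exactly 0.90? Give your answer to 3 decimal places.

P(θ) = c + (1 − c) · 1 / (1 + exp(−a(θ − b)))
Remove guessing floor: (0.90 − 0.22)/(1 − 0.22) = 0.8718
logit = ln(0.8718/0.1282) = 1.9169
θ = b + logit/(a) = -0.3 + 1.9169/1.1000 = 1.4427

1.443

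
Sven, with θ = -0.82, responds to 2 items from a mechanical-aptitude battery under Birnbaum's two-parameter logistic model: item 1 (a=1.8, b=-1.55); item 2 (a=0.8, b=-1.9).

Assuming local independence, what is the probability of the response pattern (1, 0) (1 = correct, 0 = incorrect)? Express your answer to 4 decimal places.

P(θ) = 1 / (1 + exp(−a(θ − b)))
P_1 = 1/(1+e^{-1.3140}) = 0.7882
P_2 = 1/(1+e^{-0.8640}) = 0.7035
L = P_1 × (1−P_2) = 0.7882 × 0.2965 = 0.23370

0.2337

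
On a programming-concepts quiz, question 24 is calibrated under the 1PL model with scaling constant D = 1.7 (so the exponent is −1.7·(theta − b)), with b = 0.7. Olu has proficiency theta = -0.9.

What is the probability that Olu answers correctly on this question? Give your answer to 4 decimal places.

P(theta) = 1 / (1 + exp(−D·(theta − b)))
Exponent: 1.7 × (-0.9 − 0.7) = -2.7200
1/(1 + e^{2.7200}) = 0.0618
P = 0.0618

0.0618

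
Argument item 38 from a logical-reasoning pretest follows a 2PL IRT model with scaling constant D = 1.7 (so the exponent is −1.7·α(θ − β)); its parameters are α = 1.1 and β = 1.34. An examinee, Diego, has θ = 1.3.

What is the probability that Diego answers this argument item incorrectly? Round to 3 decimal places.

0.519

P(θ) = 1 / (1 + exp(−D·α(θ − β)))
Exponent: 1.7 × 1.1 × (1.3 − 1.34) = -0.0748
1/(1 + e^{0.0748}) = 0.4813
P = 0.4813
P(incorrect) = 1 − 0.4813 = 0.5187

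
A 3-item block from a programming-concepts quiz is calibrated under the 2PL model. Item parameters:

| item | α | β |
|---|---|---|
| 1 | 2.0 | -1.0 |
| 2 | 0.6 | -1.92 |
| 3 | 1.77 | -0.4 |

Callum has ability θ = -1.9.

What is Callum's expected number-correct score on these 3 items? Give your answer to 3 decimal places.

0.711

P(θ) = 1 / (1 + exp(−α(θ − β)))
P_1 = 1/(1+e^{1.8000}) = 0.1419
P_2 = 1/(1+e^{-0.0120}) = 0.5030
P_3 = 1/(1+e^{2.6550}) = 0.0657
E[score] = 0.1419 + 0.5030 + 0.0657 = 0.7105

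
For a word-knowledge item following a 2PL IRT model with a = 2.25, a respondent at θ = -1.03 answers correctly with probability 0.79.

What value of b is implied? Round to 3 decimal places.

-1.619

P(θ) = 1 / (1 + exp(−a(θ − b)))
logit(0.79) = ln(0.79/0.21) = 1.3249
b = θ − logit/(a) = -1.03 − 1.3249/2.2500 = -1.6189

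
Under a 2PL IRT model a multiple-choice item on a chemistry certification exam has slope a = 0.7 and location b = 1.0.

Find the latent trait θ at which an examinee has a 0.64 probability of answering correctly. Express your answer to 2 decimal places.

P(θ) = 1 / (1 + exp(−a(θ − b)))
logit = ln(0.6400/0.3600) = 0.5754
θ = b + logit/(a) = 1.0 + 0.5754/0.7000 = 1.8219

1.82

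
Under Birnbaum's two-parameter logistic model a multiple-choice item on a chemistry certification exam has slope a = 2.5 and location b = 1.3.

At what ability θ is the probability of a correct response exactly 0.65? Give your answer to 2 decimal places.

1.55

P(θ) = 1 / (1 + exp(−a(θ − b)))
logit = ln(0.6500/0.3500) = 0.6190
θ = b + logit/(a) = 1.3 + 0.6190/2.5000 = 1.5476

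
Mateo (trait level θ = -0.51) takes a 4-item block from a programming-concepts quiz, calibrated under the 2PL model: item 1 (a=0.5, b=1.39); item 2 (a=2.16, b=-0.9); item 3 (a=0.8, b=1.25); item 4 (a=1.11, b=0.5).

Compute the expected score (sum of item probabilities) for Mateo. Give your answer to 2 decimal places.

P(θ) = 1 / (1 + exp(−a(θ − b)))
P_1 = 1/(1+e^{0.9500}) = 0.2789
P_2 = 1/(1+e^{-0.8424}) = 0.6990
P_3 = 1/(1+e^{1.4080}) = 0.1965
P_4 = 1/(1+e^{1.1211}) = 0.2458
E[score] = 0.2789 + 0.6990 + 0.1965 + 0.2458 = 1.4202

1.42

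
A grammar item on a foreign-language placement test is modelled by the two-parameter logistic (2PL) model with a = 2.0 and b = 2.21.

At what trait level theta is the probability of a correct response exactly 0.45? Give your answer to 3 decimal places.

P(theta) = 1 / (1 + exp(−a(theta − b)))
logit = ln(0.4500/0.5500) = -0.2007
theta = b + logit/(a) = 2.21 + (-0.2007)/2.0000 = 2.1097

2.110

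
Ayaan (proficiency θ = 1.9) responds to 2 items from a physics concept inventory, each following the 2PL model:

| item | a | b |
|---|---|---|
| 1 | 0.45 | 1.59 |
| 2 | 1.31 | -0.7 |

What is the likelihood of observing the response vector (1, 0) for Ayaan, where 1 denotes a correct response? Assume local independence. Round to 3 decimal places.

P(θ) = 1 / (1 + exp(−a(θ − b)))
P_1 = 1/(1+e^{-0.1395}) = 0.5348
P_2 = 1/(1+e^{-3.4060}) = 0.9679
L = P_1 × (1−P_2) = 0.5348 × 0.0321 = 0.01717

0.017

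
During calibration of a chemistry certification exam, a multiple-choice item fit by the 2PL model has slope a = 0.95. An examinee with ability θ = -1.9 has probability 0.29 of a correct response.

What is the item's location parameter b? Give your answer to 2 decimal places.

-0.96

P(θ) = 1 / (1 + exp(−a(θ − b)))
logit(0.29) = ln(0.29/0.71) = -0.8954
b = θ − logit/(a) = -1.9 − (-0.8954)/0.9500 = -0.9575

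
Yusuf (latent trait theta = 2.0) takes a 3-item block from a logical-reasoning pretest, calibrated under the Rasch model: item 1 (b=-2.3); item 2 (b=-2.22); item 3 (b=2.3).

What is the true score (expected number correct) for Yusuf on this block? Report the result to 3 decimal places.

P(theta) = 1 / (1 + exp(−(theta − b)))
P_1 = 1/(1+e^{-4.3000}) = 0.9866
P_2 = 1/(1+e^{-4.2200}) = 0.9855
P_3 = 1/(1+e^{0.3000}) = 0.4256
E[score] = 0.9866 + 0.9855 + 0.4256 = 2.3977

2.398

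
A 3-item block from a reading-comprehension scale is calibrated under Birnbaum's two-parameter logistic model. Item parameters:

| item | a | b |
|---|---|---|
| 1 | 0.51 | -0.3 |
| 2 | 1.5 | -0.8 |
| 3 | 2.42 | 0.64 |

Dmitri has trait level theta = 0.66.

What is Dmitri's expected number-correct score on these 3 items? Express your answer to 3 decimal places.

P(theta) = 1 / (1 + exp(−a(theta − b)))
P_1 = 1/(1+e^{-0.4896}) = 0.6200
P_2 = 1/(1+e^{-2.1900}) = 0.8993
P_3 = 1/(1+e^{-0.0484}) = 0.5121
E[score] = 0.6200 + 0.8993 + 0.5121 = 2.0315

2.031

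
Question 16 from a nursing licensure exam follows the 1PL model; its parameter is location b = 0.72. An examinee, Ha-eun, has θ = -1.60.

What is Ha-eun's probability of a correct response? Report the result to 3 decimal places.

0.089

P(θ) = 1 / (1 + exp(−(θ − b)))
Exponent: (-1.60 − 0.72) = -2.3200
1/(1 + e^{2.3200}) = 0.0895
P = 0.0895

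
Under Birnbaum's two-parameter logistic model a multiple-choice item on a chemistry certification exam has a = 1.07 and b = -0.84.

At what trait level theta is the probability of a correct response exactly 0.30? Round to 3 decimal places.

-1.632

P(theta) = 1 / (1 + exp(−a(theta − b)))
logit = ln(0.3000/0.7000) = -0.8473
theta = b + logit/(a) = -0.84 + (-0.8473)/1.0700 = -1.6319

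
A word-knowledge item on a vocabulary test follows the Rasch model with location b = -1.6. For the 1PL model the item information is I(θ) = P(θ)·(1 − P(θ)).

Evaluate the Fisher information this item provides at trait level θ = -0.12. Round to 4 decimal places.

P = 1/(1+e^{-1.4800}) = 0.8146
P(1−P) = 0.8146 × 0.1854 = 0.1510
I = P(1−P) = 0.15104

0.1510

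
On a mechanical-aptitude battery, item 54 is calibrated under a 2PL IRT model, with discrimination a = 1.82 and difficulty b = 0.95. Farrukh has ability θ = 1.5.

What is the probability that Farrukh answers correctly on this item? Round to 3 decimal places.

P(θ) = 1 / (1 + exp(−a(θ − b)))
Exponent: 1.82 × (1.5 − 0.95) = 1.0010
1/(1 + e^{-1.0010}) = 0.7313

0.731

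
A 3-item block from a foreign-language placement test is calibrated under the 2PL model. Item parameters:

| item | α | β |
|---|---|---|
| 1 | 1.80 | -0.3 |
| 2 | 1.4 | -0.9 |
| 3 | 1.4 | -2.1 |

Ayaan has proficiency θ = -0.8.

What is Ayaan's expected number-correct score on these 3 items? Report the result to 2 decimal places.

P(θ) = 1 / (1 + exp(−α(θ − β)))
P_1 = 1/(1+e^{0.9000}) = 0.2891
P_2 = 1/(1+e^{-0.1400}) = 0.5349
P_3 = 1/(1+e^{-1.8200}) = 0.8606
E[score] = 0.2891 + 0.5349 + 0.8606 = 1.6846

1.68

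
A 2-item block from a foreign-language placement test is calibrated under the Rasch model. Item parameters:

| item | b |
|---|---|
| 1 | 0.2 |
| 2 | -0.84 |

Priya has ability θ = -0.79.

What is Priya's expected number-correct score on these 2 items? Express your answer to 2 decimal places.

0.78

P(θ) = 1 / (1 + exp(−(θ − b)))
P_1 = 1/(1+e^{0.9900}) = 0.2709
P_2 = 1/(1+e^{-0.0500}) = 0.5125
E[score] = 0.2709 + 0.5125 = 0.7834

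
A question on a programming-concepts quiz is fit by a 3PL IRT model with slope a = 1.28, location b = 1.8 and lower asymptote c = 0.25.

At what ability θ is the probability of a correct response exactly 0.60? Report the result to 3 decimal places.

1.696

P(θ) = c + (1 − c) · 1 / (1 + exp(−a(θ − b)))
Remove guessing floor: (0.60 − 0.25)/(1 − 0.25) = 0.4667
logit = ln(0.4667/0.5333) = -0.1335
θ = b + logit/(a) = 1.8 + (-0.1335)/1.2800 = 1.6957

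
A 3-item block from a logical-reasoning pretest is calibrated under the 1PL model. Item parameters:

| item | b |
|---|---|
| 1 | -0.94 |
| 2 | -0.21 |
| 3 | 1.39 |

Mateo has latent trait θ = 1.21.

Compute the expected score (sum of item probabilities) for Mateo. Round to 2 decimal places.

2.16

P(θ) = 1 / (1 + exp(−(θ − b)))
P_1 = 1/(1+e^{-2.1500}) = 0.8957
P_2 = 1/(1+e^{-1.4200}) = 0.8053
P_3 = 1/(1+e^{0.1800}) = 0.4551
E[score] = 0.8957 + 0.8053 + 0.4551 = 2.1561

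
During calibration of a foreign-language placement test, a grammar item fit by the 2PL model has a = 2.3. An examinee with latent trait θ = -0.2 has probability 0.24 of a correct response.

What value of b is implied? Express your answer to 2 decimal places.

P(θ) = 1 / (1 + exp(−a(θ − b)))
logit(0.24) = ln(0.24/0.76) = -1.1527
b = θ − logit/(a) = -0.2 − (-1.1527)/2.3000 = 0.3012

0.30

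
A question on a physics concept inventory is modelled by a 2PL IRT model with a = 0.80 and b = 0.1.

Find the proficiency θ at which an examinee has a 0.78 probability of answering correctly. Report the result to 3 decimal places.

P(θ) = 1 / (1 + exp(−a(θ − b)))
logit = ln(0.7800/0.2200) = 1.2657
θ = b + logit/(a) = 0.1 + 1.2657/0.8000 = 1.6821

1.682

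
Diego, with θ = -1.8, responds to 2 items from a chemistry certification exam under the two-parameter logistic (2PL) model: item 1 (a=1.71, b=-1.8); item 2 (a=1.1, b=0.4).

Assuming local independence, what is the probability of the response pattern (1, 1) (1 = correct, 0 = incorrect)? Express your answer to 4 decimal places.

0.0408

P(θ) = 1 / (1 + exp(−a(θ − b)))
P_1 = 1/(1+e^{0.0000}) = 0.5000
P_2 = 1/(1+e^{2.4200}) = 0.0817
L = P_1 × P_2 = 0.5000 × 0.0817 = 0.04083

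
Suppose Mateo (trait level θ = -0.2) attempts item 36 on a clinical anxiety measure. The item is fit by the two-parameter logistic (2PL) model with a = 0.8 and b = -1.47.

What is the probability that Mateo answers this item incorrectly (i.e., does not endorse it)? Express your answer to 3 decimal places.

P(θ) = 1 / (1 + exp(−a(θ − b)))
Exponent: 0.8 × (-0.2 − (-1.47)) = 1.0160
1/(1 + e^{-1.0160}) = 0.7342
P(incorrect) = 1 − 0.7342 = 0.2658

0.266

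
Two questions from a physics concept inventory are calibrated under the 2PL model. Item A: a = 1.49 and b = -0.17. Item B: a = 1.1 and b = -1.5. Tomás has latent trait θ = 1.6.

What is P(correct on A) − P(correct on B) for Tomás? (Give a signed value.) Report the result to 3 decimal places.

P(θ) = 1 / (1 + exp(−a(θ − b)))
P_A = 0.9332
P_B = 0.9680
P_A − P_B = -0.0348

-0.035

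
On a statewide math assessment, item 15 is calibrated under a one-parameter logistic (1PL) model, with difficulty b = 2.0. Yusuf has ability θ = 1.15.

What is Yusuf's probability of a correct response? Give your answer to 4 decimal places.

0.2994

P(θ) = 1 / (1 + exp(−(θ − b)))
Exponent: (1.15 − 2.0) = -0.8500
1/(1 + e^{0.8500}) = 0.2994
P = 0.2994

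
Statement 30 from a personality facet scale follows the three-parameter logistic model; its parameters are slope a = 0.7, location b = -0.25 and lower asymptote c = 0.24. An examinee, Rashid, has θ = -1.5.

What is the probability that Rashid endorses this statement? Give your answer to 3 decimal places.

0.464

P(θ) = c + (1 − c) · 1 / (1 + exp(−a(θ − b)))
Exponent: 0.7 × (-1.5 − (-0.25)) = -0.8750
1/(1 + e^{0.8750}) = 0.2942
P = 0.24 + 0.76 × 0.2942 = 0.4636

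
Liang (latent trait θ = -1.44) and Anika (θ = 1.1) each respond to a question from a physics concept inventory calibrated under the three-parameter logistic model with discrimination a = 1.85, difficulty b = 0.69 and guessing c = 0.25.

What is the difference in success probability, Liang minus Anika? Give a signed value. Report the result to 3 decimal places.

P(θ) = c + (1 − c) · 1 / (1 + exp(−a(θ − b)))
P(Liang) = 0.2643  [exponent -3.9405]
P(Anika) = 0.7608  [exponent 0.7585]
Difference = 0.2643 − 0.7608 = -0.4965

-0.496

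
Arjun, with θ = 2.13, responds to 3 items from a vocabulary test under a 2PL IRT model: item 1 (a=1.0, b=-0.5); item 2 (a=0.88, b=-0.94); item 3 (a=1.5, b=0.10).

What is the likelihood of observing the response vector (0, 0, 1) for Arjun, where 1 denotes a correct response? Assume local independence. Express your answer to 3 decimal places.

P(θ) = 1 / (1 + exp(−a(θ − b)))
P_1 = 1/(1+e^{-2.6300}) = 0.9328
P_2 = 1/(1+e^{-2.7016}) = 0.9371
P_3 = 1/(1+e^{-3.0450}) = 0.9546
L = (1−P_1) × (1−P_2) × P_3 = 0.0672 × 0.0629 × 0.9546 = 0.00404

0.004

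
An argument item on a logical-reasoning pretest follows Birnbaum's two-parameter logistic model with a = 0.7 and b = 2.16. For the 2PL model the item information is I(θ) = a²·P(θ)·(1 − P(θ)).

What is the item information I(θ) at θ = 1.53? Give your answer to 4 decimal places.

0.1167

P = 1/(1+e^{0.4410}) = 0.3915
P(1−P) = 0.3915 × 0.6085 = 0.2382
I = a² × P(1−P) = 0.7² × 0.2382 = 0.11673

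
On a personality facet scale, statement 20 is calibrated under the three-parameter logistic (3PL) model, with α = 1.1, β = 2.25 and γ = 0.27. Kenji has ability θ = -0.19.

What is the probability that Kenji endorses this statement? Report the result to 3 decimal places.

0.317

P(θ) = γ + (1 − γ) · 1 / (1 + exp(−α(θ − β)))
Exponent: 1.1 × (-0.19 − 2.25) = -2.6840
1/(1 + e^{2.6840}) = 0.0639
P = 0.27 + 0.73 × 0.0639 = 0.3167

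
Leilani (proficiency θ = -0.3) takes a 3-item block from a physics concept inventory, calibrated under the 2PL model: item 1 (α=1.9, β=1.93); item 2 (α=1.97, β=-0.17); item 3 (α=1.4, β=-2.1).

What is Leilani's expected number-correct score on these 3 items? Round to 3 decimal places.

P(θ) = 1 / (1 + exp(−α(θ − β)))
P_1 = 1/(1+e^{4.2370}) = 0.0142
P_2 = 1/(1+e^{0.2561}) = 0.4363
P_3 = 1/(1+e^{-2.5200}) = 0.9255
E[score] = 0.0142 + 0.4363 + 0.9255 = 1.3761

1.376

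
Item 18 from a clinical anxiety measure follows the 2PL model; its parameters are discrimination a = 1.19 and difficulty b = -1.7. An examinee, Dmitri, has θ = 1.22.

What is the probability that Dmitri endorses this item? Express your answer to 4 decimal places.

P(θ) = 1 / (1 + exp(−a(θ − b)))
Exponent: 1.19 × (1.22 − (-1.7)) = 3.4748
1/(1 + e^{-3.4748}) = 0.9700

0.9700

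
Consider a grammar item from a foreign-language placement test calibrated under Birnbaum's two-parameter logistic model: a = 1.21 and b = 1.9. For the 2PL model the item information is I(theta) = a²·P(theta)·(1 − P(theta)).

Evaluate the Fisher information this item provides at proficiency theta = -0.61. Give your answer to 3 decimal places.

P = 1/(1+e^{3.0371}) = 0.0458
P(1−P) = 0.0458 × 0.9542 = 0.0437
I = a² × P(1−P) = 1.21² × 0.0437 = 0.06395

0.064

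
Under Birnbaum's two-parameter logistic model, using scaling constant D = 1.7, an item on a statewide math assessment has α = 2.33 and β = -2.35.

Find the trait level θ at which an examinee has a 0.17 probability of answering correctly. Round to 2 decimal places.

P(θ) = 1 / (1 + exp(−D·α(θ − β)))
logit = ln(0.1700/0.8300) = -1.5856
θ = β + logit/(1.7·α) = -2.35 + (-1.5856)/3.9610 = -2.7503

-2.75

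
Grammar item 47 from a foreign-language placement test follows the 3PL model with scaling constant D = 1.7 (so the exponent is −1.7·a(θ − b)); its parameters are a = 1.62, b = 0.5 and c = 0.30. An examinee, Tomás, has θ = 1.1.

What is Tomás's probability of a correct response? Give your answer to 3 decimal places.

P(θ) = c + (1 − c) · 1 / (1 + exp(−D·a(θ − b)))
Exponent: 1.7 × 1.62 × (1.1 − 0.5) = 1.6524
1/(1 + e^{-1.6524}) = 0.8392
P = 0.30 + 0.70 × 0.8392 = 0.8875

0.887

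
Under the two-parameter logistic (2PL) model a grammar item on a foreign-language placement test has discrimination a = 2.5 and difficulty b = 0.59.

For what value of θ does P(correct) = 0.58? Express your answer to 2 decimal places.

P(θ) = 1 / (1 + exp(−a(θ − b)))
logit = ln(0.5800/0.4200) = 0.3228
θ = b + logit/(a) = 0.59 + 0.3228/2.5000 = 0.7191

0.72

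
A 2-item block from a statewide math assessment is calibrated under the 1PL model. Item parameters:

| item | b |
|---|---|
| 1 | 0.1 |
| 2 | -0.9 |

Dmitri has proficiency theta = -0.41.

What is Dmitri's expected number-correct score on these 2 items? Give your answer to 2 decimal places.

1.00

P(theta) = 1 / (1 + exp(−(theta − b)))
P_1 = 1/(1+e^{0.5100}) = 0.3752
P_2 = 1/(1+e^{-0.4900}) = 0.6201
E[score] = 0.3752 + 0.6201 = 0.9953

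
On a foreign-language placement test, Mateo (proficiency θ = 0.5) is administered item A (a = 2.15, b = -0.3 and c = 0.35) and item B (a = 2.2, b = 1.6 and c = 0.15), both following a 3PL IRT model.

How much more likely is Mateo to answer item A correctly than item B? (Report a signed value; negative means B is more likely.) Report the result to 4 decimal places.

P(θ) = c + (1 − c) · 1 / (1 + exp(−a(θ − b)))
P_A = 0.9013
P_B = 0.2194
P_A − P_B = 0.6819

0.6819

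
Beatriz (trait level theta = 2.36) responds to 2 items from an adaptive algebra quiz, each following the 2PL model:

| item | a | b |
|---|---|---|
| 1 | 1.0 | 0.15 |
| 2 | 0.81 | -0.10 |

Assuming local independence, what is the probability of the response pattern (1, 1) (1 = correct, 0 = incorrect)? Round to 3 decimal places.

P(theta) = 1 / (1 + exp(−a(theta − b)))
P_1 = 1/(1+e^{-2.2100}) = 0.9011
P_2 = 1/(1+e^{-1.9926}) = 0.8800
L = P_1 × P_2 = 0.9011 × 0.8800 = 0.79302

0.793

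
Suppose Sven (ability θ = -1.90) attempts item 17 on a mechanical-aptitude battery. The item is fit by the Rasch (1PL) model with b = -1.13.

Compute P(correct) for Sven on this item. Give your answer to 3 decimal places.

0.316

P(θ) = 1 / (1 + exp(−(θ − b)))
Exponent: (-1.90 − (-1.13)) = -0.7700
1/(1 + e^{0.7700}) = 0.3165
P = 0.3165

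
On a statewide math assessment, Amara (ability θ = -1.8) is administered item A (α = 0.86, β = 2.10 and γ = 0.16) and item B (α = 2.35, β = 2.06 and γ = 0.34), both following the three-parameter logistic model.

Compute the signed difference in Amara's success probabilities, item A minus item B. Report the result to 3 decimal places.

P(θ) = γ + (1 − γ) · 1 / (1 + exp(−α(θ − β)))
P_A = 0.1884
P_B = 0.3401
P_A − P_B = -0.1517

-0.152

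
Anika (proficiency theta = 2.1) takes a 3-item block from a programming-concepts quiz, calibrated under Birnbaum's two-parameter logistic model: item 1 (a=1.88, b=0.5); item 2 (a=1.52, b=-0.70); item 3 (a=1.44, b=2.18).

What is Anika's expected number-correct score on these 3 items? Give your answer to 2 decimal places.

2.41

P(theta) = 1 / (1 + exp(−a(theta − b)))
P_1 = 1/(1+e^{-3.0080}) = 0.9529
P_2 = 1/(1+e^{-4.2560}) = 0.9860
P_3 = 1/(1+e^{0.1152}) = 0.4712
E[score] = 0.9529 + 0.9860 + 0.4712 = 2.4102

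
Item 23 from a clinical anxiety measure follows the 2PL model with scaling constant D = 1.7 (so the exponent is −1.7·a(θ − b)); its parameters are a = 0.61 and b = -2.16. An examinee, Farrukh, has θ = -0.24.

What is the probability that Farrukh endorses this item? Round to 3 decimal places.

0.880

P(θ) = 1 / (1 + exp(−D·a(θ − b)))
Exponent: 1.7 × 0.61 × (-0.24 − (-2.16)) = 1.9910
1/(1 + e^{-1.9910}) = 0.8799
P = 0.8799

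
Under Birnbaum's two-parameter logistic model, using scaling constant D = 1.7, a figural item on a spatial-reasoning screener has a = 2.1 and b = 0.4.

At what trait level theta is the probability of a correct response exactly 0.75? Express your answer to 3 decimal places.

0.708

P(theta) = 1 / (1 + exp(−D·a(theta − b)))
logit = ln(0.7500/0.2500) = 1.0986
theta = b + logit/(1.7·a) = 0.4 + 1.0986/3.5700 = 0.7077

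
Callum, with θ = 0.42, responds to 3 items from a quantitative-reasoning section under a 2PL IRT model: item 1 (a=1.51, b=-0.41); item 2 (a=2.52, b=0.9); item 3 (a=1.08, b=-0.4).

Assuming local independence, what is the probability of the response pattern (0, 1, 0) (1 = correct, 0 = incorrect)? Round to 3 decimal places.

P(θ) = 1 / (1 + exp(−a(θ − b)))
P_1 = 1/(1+e^{-1.2533}) = 0.7779
P_2 = 1/(1+e^{1.2096}) = 0.2298
P_3 = 1/(1+e^{-0.8856}) = 0.7080
L = (1−P_1) × P_2 × (1−P_3) = 0.2221 × 0.2298 × 0.2920 = 0.01490

0.015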